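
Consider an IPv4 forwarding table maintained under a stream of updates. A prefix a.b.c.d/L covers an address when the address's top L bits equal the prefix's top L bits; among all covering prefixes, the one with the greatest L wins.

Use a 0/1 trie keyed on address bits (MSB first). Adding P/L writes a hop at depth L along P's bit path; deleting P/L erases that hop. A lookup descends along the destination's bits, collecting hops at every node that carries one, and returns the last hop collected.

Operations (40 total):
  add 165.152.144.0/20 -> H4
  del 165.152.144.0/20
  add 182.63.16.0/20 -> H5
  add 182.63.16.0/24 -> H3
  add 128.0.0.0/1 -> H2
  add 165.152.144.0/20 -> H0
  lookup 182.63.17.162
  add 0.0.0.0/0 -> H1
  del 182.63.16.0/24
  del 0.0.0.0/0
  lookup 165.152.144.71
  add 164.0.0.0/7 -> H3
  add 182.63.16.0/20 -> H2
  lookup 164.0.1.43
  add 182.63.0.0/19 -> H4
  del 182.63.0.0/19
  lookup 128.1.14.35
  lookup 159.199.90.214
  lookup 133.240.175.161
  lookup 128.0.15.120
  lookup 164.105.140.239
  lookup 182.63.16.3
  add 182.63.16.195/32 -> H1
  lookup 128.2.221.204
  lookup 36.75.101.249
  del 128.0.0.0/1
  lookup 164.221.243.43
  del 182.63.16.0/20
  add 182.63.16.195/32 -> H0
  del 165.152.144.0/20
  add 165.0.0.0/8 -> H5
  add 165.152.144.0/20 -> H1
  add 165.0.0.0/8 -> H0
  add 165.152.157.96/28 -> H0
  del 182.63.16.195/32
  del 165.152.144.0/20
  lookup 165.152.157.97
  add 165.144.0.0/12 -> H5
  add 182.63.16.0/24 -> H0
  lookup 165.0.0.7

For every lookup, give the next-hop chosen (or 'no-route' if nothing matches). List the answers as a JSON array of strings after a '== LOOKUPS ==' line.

Process each operation:
  add 165.152.144.0/20 -> H4 at depth 20
  - 165.152.144.0/20 clear@20
  add 182.63.16.0/20 -> H5 at depth 20
  add 182.63.16.0/24 -> H3 at depth 24
  add 128.0.0.0/1 -> H2 at depth 1
  add 165.152.144.0/20 -> H0 at depth 20
  Q 182.63.17.162: descend 10110110001111110001000 ; hops seen [H2,H5] ; pick H5
  add 0.0.0.0/0 -> H1 at depth 0
  - 182.63.16.0/24 clear@24
  - 0.0.0.0/0 clear@0
  Q 165.152.144.71: descend 10100101100110001001 ; hops seen [H2,H0] ; pick H0
  add 164.0.0.0/7 -> H3 at depth 7
  add 182.63.16.0/20 -> H2 at depth 20
  Q 164.0.1.43: descend 1010010 ; hops seen [H2,H3] ; pick H3
  add 182.63.0.0/19 -> H4 at depth 19
  - 182.63.0.0/19 clear@19
  Q 128.1.14.35: descend 10 ; hops seen [H2] ; pick H2
  Q 159.199.90.214: descend 10 ; hops seen [H2] ; pick H2
  Q 133.240.175.161: descend 10 ; hops seen [H2] ; pick H2
  Q 128.0.15.120: descend 10 ; hops seen [H2] ; pick H2
  Q 164.105.140.239: descend 1010010 ; hops seen [H2,H3] ; pick H3
  Q 182.63.16.3: descend 101101100011111100010000 ; hops seen [H2,H2] ; pick H2
  add 182.63.16.195/32 -> H1 at depth 32
  Q 128.2.221.204: descend 10 ; hops seen [H2] ; pick H2
  Q 36.75.101.249: descend ε ; hops seen [∅] ; pick no-route
  - 128.0.0.0/1 clear@1
  Q 164.221.243.43: descend 1010010 ; hops seen [H3] ; pick H3
  - 182.63.16.0/20 clear@20
  add 182.63.16.195/32 -> H0 at depth 32
  - 165.152.144.0/20 clear@20
  add 165.0.0.0/8 -> H5 at depth 8
  add 165.152.144.0/20 -> H1 at depth 20
  add 165.0.0.0/8 -> H0 at depth 8
  add 165.152.157.96/28 -> H0 at depth 28
  - 182.63.16.195/32 clear@32
  - 165.152.144.0/20 clear@20
  Q 165.152.157.97: descend 1010010110011000100111010110 ; hops seen [H3,H0,H0] ; pick H0
  add 165.144.0.0/12 -> H5 at depth 12
  add 182.63.16.0/24 -> H0 at depth 24
  Q 165.0.0.7: descend 10100101 ; hops seen [H3,H0] ; pick H0

== LOOKUPS ==
["H5","H0","H3","H2","H2","H2","H2","H3","H2","H2","no-route","H3","H0","H0"]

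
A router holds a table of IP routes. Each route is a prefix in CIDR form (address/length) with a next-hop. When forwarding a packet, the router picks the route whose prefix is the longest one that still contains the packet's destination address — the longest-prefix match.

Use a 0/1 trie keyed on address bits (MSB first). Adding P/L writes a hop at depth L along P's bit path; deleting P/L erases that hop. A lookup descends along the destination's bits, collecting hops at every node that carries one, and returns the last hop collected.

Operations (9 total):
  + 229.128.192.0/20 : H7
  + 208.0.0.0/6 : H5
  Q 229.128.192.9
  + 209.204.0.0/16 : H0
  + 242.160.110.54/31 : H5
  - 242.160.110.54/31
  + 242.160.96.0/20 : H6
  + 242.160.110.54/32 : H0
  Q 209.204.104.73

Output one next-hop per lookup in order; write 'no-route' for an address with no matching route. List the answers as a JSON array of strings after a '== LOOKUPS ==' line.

Apply in order:
  add 229.128.192.0/20 -> H7 at depth 20
  add 208.0.0.0/6 -> H5 at depth 6
  ? 229.128.192.9  path d0:-→d1:-→d2:-→d3:-→d4:-→d5:-→d6:-→d7:-→d8:-→d9:-→d10:-→d11:-→d12:-→d13:-→d14:-→d15:-→d16:-→d17:-→d18:-→d19:-→d20:H7  best=H7
  add 209.204.0.0/16 -> H0 at depth 16
  add 242.160.110.54/31 -> H5 at depth 31
  del 242.160.110.54/31 (clear depth 31)
  add 242.160.96.0/20 -> H6 at depth 20
  add 242.160.110.54/32 -> H0 at depth 32
  ? 209.204.104.73  path d0:-→d1:-→d2:-→d3:-→d4:-→d5:-→d6:H5→d7:-→d8:-→d9:-→d10:-→d11:-→d12:-→d13:-→d14:-→d15:-→d16:H0  best=H0

== LOOKUPS ==
["H7","H0"]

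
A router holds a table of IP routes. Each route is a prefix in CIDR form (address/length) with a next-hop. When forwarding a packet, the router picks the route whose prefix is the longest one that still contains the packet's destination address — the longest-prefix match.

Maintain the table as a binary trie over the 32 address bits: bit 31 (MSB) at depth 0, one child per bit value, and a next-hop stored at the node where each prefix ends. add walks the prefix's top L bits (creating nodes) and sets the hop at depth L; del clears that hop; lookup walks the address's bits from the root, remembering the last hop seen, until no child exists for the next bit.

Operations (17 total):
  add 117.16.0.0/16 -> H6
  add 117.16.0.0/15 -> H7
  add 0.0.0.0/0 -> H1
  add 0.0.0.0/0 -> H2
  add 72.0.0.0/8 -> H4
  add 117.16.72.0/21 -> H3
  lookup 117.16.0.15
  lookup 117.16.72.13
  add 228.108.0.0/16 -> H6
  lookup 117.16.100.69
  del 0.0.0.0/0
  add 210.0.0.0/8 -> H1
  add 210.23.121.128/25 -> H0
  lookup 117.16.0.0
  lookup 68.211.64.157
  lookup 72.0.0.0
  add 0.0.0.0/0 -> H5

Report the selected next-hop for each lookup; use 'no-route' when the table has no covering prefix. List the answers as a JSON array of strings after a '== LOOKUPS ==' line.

Process each operation:
  add 117.16.0.0/16 -> H6 at depth 16
  add 117.16.0.0/15 -> H7 at depth 15
  add 0.0.0.0/0 -> H1 at depth 0
  add 0.0.0.0/0 -> H2 at depth 0
  add 72.0.0.0/8 -> H4 at depth 8
  add 117.16.72.0/21 -> H3 at depth 21
  Q 117.16.0.15: descend 01110101000100000 ; hops seen [H2,H7,H6] ; pick H6
  Q 117.16.72.13: descend 011101010001000001001 ; hops seen [H2,H7,H6,H3] ; pick H3
  add 228.108.0.0/16 -> H6 at depth 16
  Q 117.16.100.69: descend 011101010001000001 ; hops seen [H2,H7,H6] ; pick H6
  - 0.0.0.0/0 clear@0
  add 210.0.0.0/8 -> H1 at depth 8
  add 210.23.121.128/25 -> H0 at depth 25
  Q 117.16.0.0: descend 01110101000100000 ; hops seen [H7,H6] ; pick H6
  Q 68.211.64.157: descend 0100 ; hops seen [∅] ; pick no-route
  Q 72.0.0.0: descend 01001000 ; hops seen [H4] ; pick H4
  add 0.0.0.0/0 -> H5 at depth 0

== LOOKUPS ==
["H6","H3","H6","H6","no-route","H4"]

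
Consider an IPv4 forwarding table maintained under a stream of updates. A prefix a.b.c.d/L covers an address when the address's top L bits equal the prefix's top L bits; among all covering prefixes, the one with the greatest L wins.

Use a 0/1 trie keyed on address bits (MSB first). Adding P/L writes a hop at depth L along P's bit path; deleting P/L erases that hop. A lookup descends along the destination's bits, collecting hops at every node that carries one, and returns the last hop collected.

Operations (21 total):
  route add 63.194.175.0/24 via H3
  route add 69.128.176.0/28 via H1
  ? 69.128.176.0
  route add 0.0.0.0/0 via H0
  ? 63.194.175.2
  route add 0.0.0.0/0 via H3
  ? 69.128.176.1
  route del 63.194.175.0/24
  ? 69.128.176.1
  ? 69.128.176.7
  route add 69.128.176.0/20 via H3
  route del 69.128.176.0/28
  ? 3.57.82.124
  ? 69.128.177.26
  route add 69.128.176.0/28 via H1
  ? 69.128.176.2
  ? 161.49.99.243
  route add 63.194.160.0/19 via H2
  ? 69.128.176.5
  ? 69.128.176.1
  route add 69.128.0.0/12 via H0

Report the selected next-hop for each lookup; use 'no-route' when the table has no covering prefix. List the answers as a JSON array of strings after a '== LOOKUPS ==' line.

Trace:
  add 63.194.175.0/24 -> H3 at depth 24
  add 69.128.176.0/28 -> H1 at depth 28
  Q 69.128.176.0: descend 0100010110000000101100000000 ; hops seen [H1] ; pick H1
  add 0.0.0.0/0 -> H0 at depth 0
  Q 63.194.175.2: descend 001111111100001010101111 ; hops seen [H0,H3] ; pick H3
  add 0.0.0.0/0 -> H3 at depth 0
  Q 69.128.176.1: descend 0100010110000000101100000000 ; hops seen [H3,H1] ; pick H1
  del 63.194.175.0/24 (clear depth 24)
  Q 69.128.176.1: descend 0100010110000000101100000000 ; hops seen [H3,H1] ; pick H1
  Q 69.128.176.7: descend 0100010110000000101100000000 ; hops seen [H3,H1] ; pick H1
  add 69.128.176.0/20 -> H3 at depth 20
  del 69.128.176.0/28 (clear depth 28)
  Q 3.57.82.124: descend 00 ; hops seen [H3] ; pick H3
  Q 69.128.177.26: descend 01000101100000001011000 ; hops seen [H3,H3] ; pick H3
  add 69.128.176.0/28 -> H1 at depth 28
  Q 69.128.176.2: descend 0100010110000000101100000000 ; hops seen [H3,H3,H1] ; pick H1
  Q 161.49.99.243: descend ε ; hops seen [H3] ; pick H3
  add 63.194.160.0/19 -> H2 at depth 19
  Q 69.128.176.5: descend 0100010110000000101100000000 ; hops seen [H3,H3,H1] ; pick H1
  Q 69.128.176.1: descend 0100010110000000101100000000 ; hops seen [H3,H3,H1] ; pick H1
  add 69.128.0.0/12 -> H0 at depth 12

== LOOKUPS ==
["H1","H3","H1","H1","H1","H3","H3","H1","H3","H1","H1"]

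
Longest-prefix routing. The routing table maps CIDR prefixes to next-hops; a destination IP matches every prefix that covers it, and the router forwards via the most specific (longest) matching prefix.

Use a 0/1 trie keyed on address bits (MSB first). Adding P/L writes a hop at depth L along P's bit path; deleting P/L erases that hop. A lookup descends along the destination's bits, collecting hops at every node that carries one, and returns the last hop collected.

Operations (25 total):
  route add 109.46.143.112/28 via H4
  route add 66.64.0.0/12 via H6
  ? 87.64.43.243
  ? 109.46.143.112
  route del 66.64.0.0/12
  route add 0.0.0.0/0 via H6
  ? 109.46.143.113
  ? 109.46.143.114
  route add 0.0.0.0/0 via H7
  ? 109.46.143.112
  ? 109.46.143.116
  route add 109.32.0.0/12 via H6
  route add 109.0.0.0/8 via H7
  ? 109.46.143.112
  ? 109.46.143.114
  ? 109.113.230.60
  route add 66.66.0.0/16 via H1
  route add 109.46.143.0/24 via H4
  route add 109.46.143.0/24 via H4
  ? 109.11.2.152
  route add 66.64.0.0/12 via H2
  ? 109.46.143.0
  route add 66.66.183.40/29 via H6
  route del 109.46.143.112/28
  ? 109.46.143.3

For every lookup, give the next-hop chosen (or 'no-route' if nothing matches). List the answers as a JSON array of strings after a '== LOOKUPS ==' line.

Trace:
  add 109.46.143.112/28 -> H4 at depth 28
  add 66.64.0.0/12 -> H6 at depth 12
  ? 87.64.43.243  path d0:-→d1:-→d2:-→d3:-  best=no-route
  ? 109.46.143.112  path d0:-→d1:-→d2:-→d3:-→d4:-→d5:-→d6:-→d7:-→d8:-→d9:-→d10:-→d11:-→d12:-→d13:-→d14:-→d15:-→d16:-→d17:-→d18:-→d19:-→d20:-→d21:-→d22:-→d23:-→d24:-→d25:-→d26:-→d27:-→d28:H4  best=H4
  - 66.64.0.0/12 clear@12
  add 0.0.0.0/0 -> H6 at depth 0
  ? 109.46.143.113  path d0:H6→d1:-→d2:-→d3:-→d4:-→d5:-→d6:-→d7:-→d8:-→d9:-→d10:-→d11:-→d12:-→d13:-→d14:-→d15:-→d16:-→d17:-→d18:-→d19:-→d20:-→d21:-→d22:-→d23:-→d24:-→d25:-→d26:-→d27:-→d28:H4  best=H4
  ? 109.46.143.114  path d0:H6→d1:-→d2:-→d3:-→d4:-→d5:-→d6:-→d7:-→d8:-→d9:-→d10:-→d11:-→d12:-→d13:-→d14:-→d15:-→d16:-→d17:-→d18:-→d19:-→d20:-→d21:-→d22:-→d23:-→d24:-→d25:-→d26:-→d27:-→d28:H4  best=H4
  add 0.0.0.0/0 -> H7 at depth 0
  ? 109.46.143.112  path d0:H7→d1:-→d2:-→d3:-→d4:-→d5:-→d6:-→d7:-→d8:-→d9:-→d10:-→d11:-→d12:-→d13:-→d14:-→d15:-→d16:-→d17:-→d18:-→d19:-→d20:-→d21:-→d22:-→d23:-→d24:-→d25:-→d26:-→d27:-→d28:H4  best=H4
  ? 109.46.143.116  path d0:H7→d1:-→d2:-→d3:-→d4:-→d5:-→d6:-→d7:-→d8:-→d9:-→d10:-→d11:-→d12:-→d13:-→d14:-→d15:-→d16:-→d17:-→d18:-→d19:-→d20:-→d21:-→d22:-→d23:-→d24:-→d25:-→d26:-→d27:-→d28:H4  best=H4
  add 109.32.0.0/12 -> H6 at depth 12
  add 109.0.0.0/8 -> H7 at depth 8
  ? 109.46.143.112  path d0:H7→d1:-→d2:-→d3:-→d4:-→d5:-→d6:-→d7:-→d8:H7→d9:-→d10:-→d11:-→d12:H6→d13:-→d14:-→d15:-→d16:-→d17:-→d18:-→d19:-→d20:-→d21:-→d22:-→d23:-→d24:-→d25:-→d26:-→d27:-→d28:H4  best=H4
  ? 109.46.143.114  path d0:H7→d1:-→d2:-→d3:-→d4:-→d5:-→d6:-→d7:-→d8:H7→d9:-→d10:-→d11:-→d12:H6→d13:-→d14:-→d15:-→d16:-→d17:-→d18:-→d19:-→d20:-→d21:-→d22:-→d23:-→d24:-→d25:-→d26:-→d27:-→d28:H4  best=H4
  ? 109.113.230.60  path d0:H7→d1:-→d2:-→d3:-→d4:-→d5:-→d6:-→d7:-→d8:H7→d9:-  best=H7
  add 66.66.0.0/16 -> H1 at depth 16
  add 109.46.143.0/24 -> H4 at depth 24
  add 109.46.143.0/24 -> H4 at depth 24
  ? 109.11.2.152  path d0:H7→d1:-→d2:-→d3:-→d4:-→d5:-→d6:-→d7:-→d8:H7→d9:-→d10:-  best=H7
  add 66.64.0.0/12 -> H2 at depth 12
  ? 109.46.143.0  path d0:H7→d1:-→d2:-→d3:-→d4:-→d5:-→d6:-→d7:-→d8:H7→d9:-→d10:-→d11:-→d12:H6→d13:-→d14:-→d15:-→d16:-→d17:-→d18:-→d19:-→d20:-→d21:-→d22:-→d23:-→d24:H4→d25:-  best=H4
  add 66.66.183.40/29 -> H6 at depth 29
  - 109.46.143.112/28 clear@28
  ? 109.46.143.3  path d0:H7→d1:-→d2:-→d3:-→d4:-→d5:-→d6:-→d7:-→d8:H7→d9:-→d10:-→d11:-→d12:H6→d13:-→d14:-→d15:-→d16:-→d17:-→d18:-→d19:-→d20:-→d21:-→d22:-→d23:-→d24:H4→d25:-  best=H4

== LOOKUPS ==
["no-route","H4","H4","H4","H4","H4","H4","H4","H7","H7","H4","H4"]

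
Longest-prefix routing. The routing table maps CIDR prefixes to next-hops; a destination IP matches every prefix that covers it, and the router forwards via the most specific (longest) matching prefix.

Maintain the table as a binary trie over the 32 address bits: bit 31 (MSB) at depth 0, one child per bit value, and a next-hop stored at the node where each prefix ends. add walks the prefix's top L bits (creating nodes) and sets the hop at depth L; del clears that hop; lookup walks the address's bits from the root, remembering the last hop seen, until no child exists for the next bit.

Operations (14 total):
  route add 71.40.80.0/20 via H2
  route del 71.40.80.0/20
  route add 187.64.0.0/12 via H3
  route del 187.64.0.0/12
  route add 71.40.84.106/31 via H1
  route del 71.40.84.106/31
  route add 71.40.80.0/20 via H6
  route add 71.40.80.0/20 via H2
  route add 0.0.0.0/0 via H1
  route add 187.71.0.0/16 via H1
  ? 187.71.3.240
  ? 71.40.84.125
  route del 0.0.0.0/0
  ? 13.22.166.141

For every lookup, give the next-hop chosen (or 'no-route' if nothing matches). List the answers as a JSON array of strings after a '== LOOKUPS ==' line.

Trace:
  + 71.40.80.0/20 (H2) depth=20
  - 71.40.80.0/20 clear@20
  + 187.64.0.0/12 (H3) depth=12
  - 187.64.0.0/12 clear@12
  + 71.40.84.106/31 (H1) depth=31
  - 71.40.84.106/31 clear@31
  + 71.40.80.0/20 (H6) depth=20
  + 71.40.80.0/20 (H2) depth=20
  + 0.0.0.0/0 (H1) depth=0
  + 187.71.0.0/16 (H1) depth=16
  Q 187.71.3.240: descend 1011101101000111 ; hops seen [H1,H1] ; pick H1
  Q 71.40.84.125: descend 010001110010100001010100011 ; hops seen [H1,H2] ; pick H2
  - 0.0.0.0/0 clear@0
  Q 13.22.166.141: descend 0 ; hops seen [∅] ; pick no-route

== LOOKUPS ==
["H1","H2","no-route"]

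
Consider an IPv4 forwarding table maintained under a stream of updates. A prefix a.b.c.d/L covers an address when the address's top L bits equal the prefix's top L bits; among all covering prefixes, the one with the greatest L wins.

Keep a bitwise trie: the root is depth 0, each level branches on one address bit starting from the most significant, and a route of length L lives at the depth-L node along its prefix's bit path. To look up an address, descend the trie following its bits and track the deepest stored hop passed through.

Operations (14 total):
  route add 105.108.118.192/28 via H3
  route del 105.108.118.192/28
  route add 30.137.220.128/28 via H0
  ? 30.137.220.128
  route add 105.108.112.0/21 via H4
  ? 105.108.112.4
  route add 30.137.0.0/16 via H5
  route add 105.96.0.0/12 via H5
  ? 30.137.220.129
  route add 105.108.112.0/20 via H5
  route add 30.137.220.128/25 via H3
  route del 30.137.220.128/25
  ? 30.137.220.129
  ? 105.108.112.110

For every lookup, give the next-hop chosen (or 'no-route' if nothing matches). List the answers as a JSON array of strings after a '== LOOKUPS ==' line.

Process each operation:
  add 105.108.118.192/28 -> H3 at depth 28
  del 105.108.118.192/28 (clear depth 28)
  add 30.137.220.128/28 -> H0 at depth 28
  ? 30.137.220.128  path d0:-→d1:-→d2:-→d3:-→d4:-→d5:-→d6:-→d7:-→d8:-→d9:-→d10:-→d11:-→d12:-→d13:-→d14:-→d15:-→d16:-→d17:-→d18:-→d19:-→d20:-→d21:-→d22:-→d23:-→d24:-→d25:-→d26:-→d27:-→d28:H0  best=H0
  add 105.108.112.0/21 -> H4 at depth 21
  ? 105.108.112.4  path d0:-→d1:-→d2:-→d3:-→d4:-→d5:-→d6:-→d7:-→d8:-→d9:-→d10:-→d11:-→d12:-→d13:-→d14:-→d15:-→d16:-→d17:-→d18:-→d19:-→d20:-→d21:H4  best=H4
  add 30.137.0.0/16 -> H5 at depth 16
  add 105.96.0.0/12 -> H5 at depth 12
  ? 30.137.220.129  path d0:-→d1:-→d2:-→d3:-→d4:-→d5:-→d6:-→d7:-→d8:-→d9:-→d10:-→d11:-→d12:-→d13:-→d14:-→d15:-→d16:H5→d17:-→d18:-→d19:-→d20:-→d21:-→d22:-→d23:-→d24:-→d25:-→d26:-→d27:-→d28:H0  best=H0
  add 105.108.112.0/20 -> H5 at depth 20
  add 30.137.220.128/25 -> H3 at depth 25
  del 30.137.220.128/25 (clear depth 25)
  ? 30.137.220.129  path d0:-→d1:-→d2:-→d3:-→d4:-→d5:-→d6:-→d7:-→d8:-→d9:-→d10:-→d11:-→d12:-→d13:-→d14:-→d15:-→d16:H5→d17:-→d18:-→d19:-→d20:-→d21:-→d22:-→d23:-→d24:-→d25:-→d26:-→d27:-→d28:H0  best=H0
  ? 105.108.112.110  path d0:-→d1:-→d2:-→d3:-→d4:-→d5:-→d6:-→d7:-→d8:-→d9:-→d10:-→d11:-→d12:H5→d13:-→d14:-→d15:-→d16:-→d17:-→d18:-→d19:-→d20:H5→d21:H4  best=H4

== LOOKUPS ==
["H0","H4","H0","H0","H4"]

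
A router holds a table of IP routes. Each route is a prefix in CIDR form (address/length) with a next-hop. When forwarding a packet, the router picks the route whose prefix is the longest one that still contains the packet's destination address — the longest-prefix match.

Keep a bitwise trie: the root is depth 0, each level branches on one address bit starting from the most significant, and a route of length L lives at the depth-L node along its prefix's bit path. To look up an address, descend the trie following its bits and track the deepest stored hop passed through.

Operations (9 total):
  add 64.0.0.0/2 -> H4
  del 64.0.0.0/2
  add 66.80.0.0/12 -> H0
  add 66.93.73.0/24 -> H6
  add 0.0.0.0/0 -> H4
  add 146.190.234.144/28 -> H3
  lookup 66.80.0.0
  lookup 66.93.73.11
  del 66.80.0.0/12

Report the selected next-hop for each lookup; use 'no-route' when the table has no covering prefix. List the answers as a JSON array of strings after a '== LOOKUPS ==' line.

Process each operation:
  add 64.0.0.0/2 -> H4 at depth 2
  del 64.0.0.0/2 (clear depth 2)
  add 66.80.0.0/12 -> H0 at depth 12
  add 66.93.73.0/24 -> H6 at depth 24
  add 0.0.0.0/0 -> H4 at depth 0
  add 146.190.234.144/28 -> H3 at depth 28
  lookup 66.80.0.0: bits 010000100101 walk d0:H4→d1:-→d2:-→d3:-→d4:-→d5:-→d6:-→d7:-→d8:-→d9:-→d10:-→d11:-→d12:H0 -> H0
  lookup 66.93.73.11: bits 010000100101110101001001 walk d0:H4→d1:-→d2:-→d3:-→d4:-→d5:-→d6:-→d7:-→d8:-→d9:-→d10:-→d11:-→d12:H0→d13:-→d14:-→d15:-→d16:-→d17:-→d18:-→d19:-→d20:-→d21:-→d22:-→d23:-→d24:H6 -> H6
  del 66.80.0.0/12 (clear depth 12)

== LOOKUPS ==
["H0","H6"]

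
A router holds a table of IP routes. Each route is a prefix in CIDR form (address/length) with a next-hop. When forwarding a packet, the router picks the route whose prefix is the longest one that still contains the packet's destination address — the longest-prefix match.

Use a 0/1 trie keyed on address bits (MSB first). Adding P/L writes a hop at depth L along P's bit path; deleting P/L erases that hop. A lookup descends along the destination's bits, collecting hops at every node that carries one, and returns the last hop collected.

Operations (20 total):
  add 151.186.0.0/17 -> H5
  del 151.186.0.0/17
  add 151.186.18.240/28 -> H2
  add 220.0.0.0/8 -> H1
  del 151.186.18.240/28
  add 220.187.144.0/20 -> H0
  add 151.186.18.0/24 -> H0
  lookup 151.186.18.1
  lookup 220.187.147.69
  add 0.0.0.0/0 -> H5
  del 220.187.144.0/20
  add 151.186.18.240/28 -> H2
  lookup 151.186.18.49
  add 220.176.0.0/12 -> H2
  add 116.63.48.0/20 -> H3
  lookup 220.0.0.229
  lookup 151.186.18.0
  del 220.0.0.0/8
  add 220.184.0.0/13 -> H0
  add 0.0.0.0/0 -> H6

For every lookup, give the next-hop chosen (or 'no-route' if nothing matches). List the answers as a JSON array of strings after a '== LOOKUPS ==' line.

Trace:
  + 151.186.0.0/17 (H5) depth=17
  - 151.186.0.0/17 clear@17
  + 151.186.18.240/28 (H2) depth=28
  + 220.0.0.0/8 (H1) depth=8
  - 151.186.18.240/28 clear@28
  + 220.187.144.0/20 (H0) depth=20
  + 151.186.18.0/24 (H0) depth=24
  ? 151.186.18.1  path d0:-→d1:-→d2:-→d3:-→d4:-→d5:-→d6:-→d7:-→d8:-→d9:-→d10:-→d11:-→d12:-→d13:-→d14:-→d15:-→d16:-→d17:-→d18:-→d19:-→d20:-→d21:-→d22:-→d23:-→d24:H0  best=H0
  ? 220.187.147.69  path d0:-→d1:-→d2:-→d3:-→d4:-→d5:-→d6:-→d7:-→d8:H1→d9:-→d10:-→d11:-→d12:-→d13:-→d14:-→d15:-→d16:-→d17:-→d18:-→d19:-→d20:H0  best=H0
  + 0.0.0.0/0 (H5) depth=0
  - 220.187.144.0/20 clear@20
  + 151.186.18.240/28 (H2) depth=28
  ? 151.186.18.49  path d0:H5→d1:-→d2:-→d3:-→d4:-→d5:-→d6:-→d7:-→d8:-→d9:-→d10:-→d11:-→d12:-→d13:-→d14:-→d15:-→d16:-→d17:-→d18:-→d19:-→d20:-→d21:-→d22:-→d23:-→d24:H0  best=H0
  + 220.176.0.0/12 (H2) depth=12
  + 116.63.48.0/20 (H3) depth=20
  ? 220.0.0.229  path d0:H5→d1:-→d2:-→d3:-→d4:-→d5:-→d6:-→d7:-→d8:H1  best=H1
  ? 151.186.18.0  path d0:H5→d1:-→d2:-→d3:-→d4:-→d5:-→d6:-→d7:-→d8:-→d9:-→d10:-→d11:-→d12:-→d13:-→d14:-→d15:-→d16:-→d17:-→d18:-→d19:-→d20:-→d21:-→d22:-→d23:-→d24:H0  best=H0
  - 220.0.0.0/8 clear@8
  + 220.184.0.0/13 (H0) depth=13
  + 0.0.0.0/0 (H6) depth=0

== LOOKUPS ==
["H0","H0","H0","H1","H0"]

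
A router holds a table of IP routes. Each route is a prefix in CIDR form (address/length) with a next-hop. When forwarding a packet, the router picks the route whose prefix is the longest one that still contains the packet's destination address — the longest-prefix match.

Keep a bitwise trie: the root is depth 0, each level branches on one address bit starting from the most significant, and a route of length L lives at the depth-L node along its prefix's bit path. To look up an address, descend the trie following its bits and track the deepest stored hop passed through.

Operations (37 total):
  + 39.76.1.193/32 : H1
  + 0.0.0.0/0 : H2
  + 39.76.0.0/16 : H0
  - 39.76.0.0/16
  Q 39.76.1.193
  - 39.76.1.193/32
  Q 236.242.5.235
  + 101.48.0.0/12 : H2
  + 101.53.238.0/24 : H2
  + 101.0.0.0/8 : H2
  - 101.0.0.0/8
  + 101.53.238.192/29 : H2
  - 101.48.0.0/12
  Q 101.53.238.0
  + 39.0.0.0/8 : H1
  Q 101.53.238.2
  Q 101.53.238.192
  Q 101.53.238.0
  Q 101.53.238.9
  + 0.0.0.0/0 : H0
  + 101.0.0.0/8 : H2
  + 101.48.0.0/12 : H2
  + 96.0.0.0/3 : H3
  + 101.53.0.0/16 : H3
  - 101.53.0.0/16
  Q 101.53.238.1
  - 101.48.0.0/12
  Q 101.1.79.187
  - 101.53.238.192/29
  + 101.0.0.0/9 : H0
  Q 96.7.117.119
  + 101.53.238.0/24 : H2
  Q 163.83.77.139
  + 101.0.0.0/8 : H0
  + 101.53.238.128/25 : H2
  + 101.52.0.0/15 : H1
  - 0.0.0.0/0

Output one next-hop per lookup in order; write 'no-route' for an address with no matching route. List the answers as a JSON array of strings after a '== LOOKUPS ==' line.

Apply in order:
  add 39.76.1.193/32 -> H1 at depth 32
  add 0.0.0.0/0 -> H2 at depth 0
  add 39.76.0.0/16 -> H0 at depth 16
  - 39.76.0.0/16 clear@16
  lookup 39.76.1.193: bits 00100111010011000000000111000001 walk d0:H2→d1:-→d2:-→d3:-→d4:-→d5:-→d6:-→d7:-→d8:-→d9:-→d10:-→d11:-→d12:-→d13:-→d14:-→d15:-→d16:-→d17:-→d18:-→d19:-→d20:-→d21:-→d22:-→d23:-→d24:-→d25:-→d26:-→d27:-→d28:-→d29:-→d30:-→d31:-→d32:H1 -> H1
  - 39.76.1.193/32 clear@32
  lookup 236.242.5.235: bits ε walk d0:H2 -> H2
  add 101.48.0.0/12 -> H2 at depth 12
  add 101.53.238.0/24 -> H2 at depth 24
  add 101.0.0.0/8 -> H2 at depth 8
  - 101.0.0.0/8 clear@8
  add 101.53.238.192/29 -> H2 at depth 29
  - 101.48.0.0/12 clear@12
  lookup 101.53.238.0: bits 011001010011010111101110 walk d0:H2→d1:-→d2:-→d3:-→d4:-→d5:-→d6:-→d7:-→d8:-→d9:-→d10:-→d11:-→d12:-→d13:-→d14:-→d15:-→d16:-→d17:-→d18:-→d19:-→d20:-→d21:-→d22:-→d23:-→d24:H2 -> H2
  add 39.0.0.0/8 -> H1 at depth 8
  lookup 101.53.238.2: bits 011001010011010111101110 walk d0:H2→d1:-→d2:-→d3:-→d4:-→d5:-→d6:-→d7:-→d8:-→d9:-→d10:-→d11:-→d12:-→d13:-→d14:-→d15:-→d16:-→d17:-→d18:-→d19:-→d20:-→d21:-→d22:-→d23:-→d24:H2 -> H2
  lookup 101.53.238.192: bits 01100101001101011110111011000 walk d0:H2→d1:-→d2:-→d3:-→d4:-→d5:-→d6:-→d7:-→d8:-→d9:-→d10:-→d11:-→d12:-→d13:-→d14:-→d15:-→d16:-→d17:-→d18:-→d19:-→d20:-→d21:-→d22:-→d23:-→d24:H2→d25:-→d26:-→d27:-→d28:-→d29:H2 -> H2
  lookup 101.53.238.0: bits 011001010011010111101110 walk d0:H2→d1:-→d2:-→d3:-→d4:-→d5:-→d6:-→d7:-→d8:-→d9:-→d10:-→d11:-→d12:-→d13:-→d14:-→d15:-→d16:-→d17:-→d18:-→d19:-→d20:-→d21:-→d22:-→d23:-→d24:H2 -> H2
  lookup 101.53.238.9: bits 011001010011010111101110 walk d0:H2→d1:-→d2:-→d3:-→d4:-→d5:-→d6:-→d7:-→d8:-→d9:-→d10:-→d11:-→d12:-→d13:-→d14:-→d15:-→d16:-→d17:-→d18:-→d19:-→d20:-→d21:-→d22:-→d23:-→d24:H2 -> H2
  add 0.0.0.0/0 -> H0 at depth 0
  add 101.0.0.0/8 -> H2 at depth 8
  add 101.48.0.0/12 -> H2 at depth 12
  add 96.0.0.0/3 -> H3 at depth 3
  add 101.53.0.0/16 -> H3 at depth 16
  - 101.53.0.0/16 clear@16
  lookup 101.53.238.1: bits 011001010011010111101110 walk d0:H0→d1:-→d2:-→d3:H3→d4:-→d5:-→d6:-→d7:-→d8:H2→d9:-→d10:-→d11:-→d12:H2→d13:-→d14:-→d15:-→d16:-→d17:-→d18:-→d19:-→d20:-→d21:-→d22:-→d23:-→d24:H2 -> H2
  - 101.48.0.0/12 clear@12
  lookup 101.1.79.187: bits 0110010100 walk d0:H0→d1:-→d2:-→d3:H3→d4:-→d5:-→d6:-→d7:-→d8:H2→d9:-→d10:- -> H2
  - 101.53.238.192/29 clear@29
  add 101.0.0.0/9 -> H0 at depth 9
  lookup 96.7.117.119: bits 01100 walk d0:H0→d1:-→d2:-→d3:H3→d4:-→d5:- -> H3
  add 101.53.238.0/24 -> H2 at depth 24
  lookup 163.83.77.139: bits ε walk d0:H0 -> H0
  add 101.0.0.0/8 -> H0 at depth 8
  add 101.53.238.128/25 -> H2 at depth 25
  add 101.52.0.0/15 -> H1 at depth 15
  - 0.0.0.0/0 clear@0

== LOOKUPS ==
["H1","H2","H2","H2","H2","H2","H2","H2","H2","H3","H0"]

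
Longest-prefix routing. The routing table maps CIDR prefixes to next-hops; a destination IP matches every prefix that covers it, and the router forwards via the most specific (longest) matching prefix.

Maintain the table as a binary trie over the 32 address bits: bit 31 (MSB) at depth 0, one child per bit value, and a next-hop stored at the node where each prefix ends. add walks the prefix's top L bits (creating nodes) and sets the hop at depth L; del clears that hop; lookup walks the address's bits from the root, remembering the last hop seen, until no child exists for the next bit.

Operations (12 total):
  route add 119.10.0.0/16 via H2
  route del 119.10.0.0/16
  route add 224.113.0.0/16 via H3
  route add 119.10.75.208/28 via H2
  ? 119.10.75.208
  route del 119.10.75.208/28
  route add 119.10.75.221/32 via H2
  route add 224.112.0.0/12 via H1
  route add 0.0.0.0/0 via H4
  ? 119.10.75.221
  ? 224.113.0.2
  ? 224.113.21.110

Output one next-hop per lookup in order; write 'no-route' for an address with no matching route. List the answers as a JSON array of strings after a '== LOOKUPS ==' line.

Process each operation:
  + 119.10.0.0/16 (H2) depth=16
  - 119.10.0.0/16 clear@16
  + 224.113.0.0/16 (H3) depth=16
  + 119.10.75.208/28 (H2) depth=28
  Q 119.10.75.208: descend 0111011100001010010010111101 ; hops seen [H2] ; pick H2
  - 119.10.75.208/28 clear@28
  + 119.10.75.221/32 (H2) depth=32
  + 224.112.0.0/12 (H1) depth=12
  + 0.0.0.0/0 (H4) depth=0
  Q 119.10.75.221: descend 01110111000010100100101111011101 ; hops seen [H4,H2] ; pick H2
  Q 224.113.0.2: descend 1110000001110001 ; hops seen [H4,H1,H3] ; pick H3
  Q 224.113.21.110: descend 1110000001110001 ; hops seen [H4,H1,H3] ; pick H3

== LOOKUPS ==
["H2","H2","H3","H3"]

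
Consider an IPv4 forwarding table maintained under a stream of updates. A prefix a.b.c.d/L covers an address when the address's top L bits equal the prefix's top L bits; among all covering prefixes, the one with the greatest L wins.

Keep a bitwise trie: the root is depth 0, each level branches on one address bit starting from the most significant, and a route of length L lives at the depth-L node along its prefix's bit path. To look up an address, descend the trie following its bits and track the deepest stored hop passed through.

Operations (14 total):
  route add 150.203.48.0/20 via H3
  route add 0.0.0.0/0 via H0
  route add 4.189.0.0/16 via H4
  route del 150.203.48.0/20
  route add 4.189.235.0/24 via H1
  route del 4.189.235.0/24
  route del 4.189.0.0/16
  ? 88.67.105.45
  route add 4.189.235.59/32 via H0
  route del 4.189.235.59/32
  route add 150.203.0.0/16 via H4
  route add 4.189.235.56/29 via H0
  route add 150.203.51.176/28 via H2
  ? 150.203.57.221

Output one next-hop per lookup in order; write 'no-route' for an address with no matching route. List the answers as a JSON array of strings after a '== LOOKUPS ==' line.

Process each operation:
  add 150.203.48.0/20 -> H3 at depth 20
  add 0.0.0.0/0 -> H0 at depth 0
  add 4.189.0.0/16 -> H4 at depth 16
  del 150.203.48.0/20 (clear depth 20)
  add 4.189.235.0/24 -> H1 at depth 24
  del 4.189.235.0/24 (clear depth 24)
  del 4.189.0.0/16 (clear depth 16)
  ? 88.67.105.45  path d0:H0→d1:-  best=H0
  add 4.189.235.59/32 -> H0 at depth 32
  del 4.189.235.59/32 (clear depth 32)
  add 150.203.0.0/16 -> H4 at depth 16
  add 4.189.235.56/29 -> H0 at depth 29
  add 150.203.51.176/28 -> H2 at depth 28
  ? 150.203.57.221  path d0:H0→d1:-→d2:-→d3:-→d4:-→d5:-→d6:-→d7:-→d8:-→d9:-→d10:-→d11:-→d12:-→d13:-→d14:-→d15:-→d16:H4→d17:-→d18:-→d19:-→d20:-  best=H4

== LOOKUPS ==
["H0","H4"]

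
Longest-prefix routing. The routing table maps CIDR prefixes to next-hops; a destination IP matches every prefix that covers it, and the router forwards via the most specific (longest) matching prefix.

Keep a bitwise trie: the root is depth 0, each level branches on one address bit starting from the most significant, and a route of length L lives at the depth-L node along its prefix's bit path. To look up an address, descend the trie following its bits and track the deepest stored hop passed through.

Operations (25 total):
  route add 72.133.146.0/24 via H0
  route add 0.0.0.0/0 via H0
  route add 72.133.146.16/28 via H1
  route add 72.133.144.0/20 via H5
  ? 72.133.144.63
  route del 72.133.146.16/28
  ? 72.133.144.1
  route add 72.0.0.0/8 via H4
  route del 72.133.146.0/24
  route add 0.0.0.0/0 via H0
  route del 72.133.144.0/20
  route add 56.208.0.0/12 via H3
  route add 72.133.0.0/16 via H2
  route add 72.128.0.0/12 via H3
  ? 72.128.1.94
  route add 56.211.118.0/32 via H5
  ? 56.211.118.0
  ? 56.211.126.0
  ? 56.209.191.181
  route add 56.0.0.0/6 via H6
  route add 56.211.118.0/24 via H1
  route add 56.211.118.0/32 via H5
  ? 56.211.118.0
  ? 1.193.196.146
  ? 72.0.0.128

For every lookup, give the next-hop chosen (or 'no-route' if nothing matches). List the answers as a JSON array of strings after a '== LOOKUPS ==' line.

Trace:
  add 72.133.146.0/24 -> H0 at depth 24
  add 0.0.0.0/0 -> H0 at depth 0
  add 72.133.146.16/28 -> H1 at depth 28
  add 72.133.144.0/20 -> H5 at depth 20
  Q 72.133.144.63: descend 0100100010000101100100 ; hops seen [H0,H5] ; pick H5
  - 72.133.146.16/28 clear@28
  Q 72.133.144.1: descend 0100100010000101100100 ; hops seen [H0,H5] ; pick H5
  add 72.0.0.0/8 -> H4 at depth 8
  - 72.133.146.0/24 clear@24
  add 0.0.0.0/0 -> H0 at depth 0
  - 72.133.144.0/20 clear@20
  add 56.208.0.0/12 -> H3 at depth 12
  add 72.133.0.0/16 -> H2 at depth 16
  add 72.128.0.0/12 -> H3 at depth 12
  Q 72.128.1.94: descend 0100100010000 ; hops seen [H0,H4,H3] ; pick H3
  add 56.211.118.0/32 -> H5 at depth 32
  Q 56.211.118.0: descend 00111000110100110111011000000000 ; hops seen [H0,H3,H5] ; pick H5
  Q 56.211.126.0: descend 00111000110100110111 ; hops seen [H0,H3] ; pick H3
  Q 56.209.191.181: descend 00111000110100 ; hops seen [H0,H3] ; pick H3
  add 56.0.0.0/6 -> H6 at depth 6
  add 56.211.118.0/24 -> H1 at depth 24
  add 56.211.118.0/32 -> H5 at depth 32
  Q 56.211.118.0: descend 00111000110100110111011000000000 ; hops seen [H0,H6,H3,H1,H5] ; pick H5
  Q 1.193.196.146: descend 00 ; hops seen [H0] ; pick H0
  Q 72.0.0.128: descend 01001000 ; hops seen [H0,H4] ; pick H4

== LOOKUPS ==
["H5","H5","H3","H5","H3","H3","H5","H0","H4"]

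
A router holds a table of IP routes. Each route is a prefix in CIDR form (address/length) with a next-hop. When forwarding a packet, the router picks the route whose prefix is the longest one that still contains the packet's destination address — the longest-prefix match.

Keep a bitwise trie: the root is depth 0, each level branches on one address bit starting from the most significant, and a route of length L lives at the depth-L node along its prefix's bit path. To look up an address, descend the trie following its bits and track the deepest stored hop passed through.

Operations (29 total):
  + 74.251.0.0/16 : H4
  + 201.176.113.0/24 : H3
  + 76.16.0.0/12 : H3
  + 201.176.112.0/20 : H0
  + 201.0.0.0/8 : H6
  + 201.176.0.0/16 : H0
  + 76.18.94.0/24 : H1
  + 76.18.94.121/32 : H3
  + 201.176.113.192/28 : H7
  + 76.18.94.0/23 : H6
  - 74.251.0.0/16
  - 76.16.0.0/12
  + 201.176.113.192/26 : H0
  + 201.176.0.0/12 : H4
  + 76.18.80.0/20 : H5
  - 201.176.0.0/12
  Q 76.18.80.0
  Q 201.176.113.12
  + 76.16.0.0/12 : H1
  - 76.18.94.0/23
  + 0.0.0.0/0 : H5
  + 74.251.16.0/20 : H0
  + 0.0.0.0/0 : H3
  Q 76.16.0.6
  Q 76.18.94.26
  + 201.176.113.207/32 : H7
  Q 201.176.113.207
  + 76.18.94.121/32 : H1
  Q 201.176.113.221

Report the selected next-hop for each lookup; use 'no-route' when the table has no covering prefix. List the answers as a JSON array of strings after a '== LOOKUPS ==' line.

Process each operation:
  + 74.251.0.0/16 (H4) depth=16
  + 201.176.113.0/24 (H3) depth=24
  + 76.16.0.0/12 (H3) depth=12
  + 201.176.112.0/20 (H0) depth=20
  + 201.0.0.0/8 (H6) depth=8
  + 201.176.0.0/16 (H0) depth=16
  + 76.18.94.0/24 (H1) depth=24
  + 76.18.94.121/32 (H3) depth=32
  + 201.176.113.192/28 (H7) depth=28
  + 76.18.94.0/23 (H6) depth=23
  del 74.251.0.0/16 (clear depth 16)
  del 76.16.0.0/12 (clear depth 12)
  + 201.176.113.192/26 (H0) depth=26
  + 201.176.0.0/12 (H4) depth=12
  + 76.18.80.0/20 (H5) depth=20
  del 201.176.0.0/12 (clear depth 12)
  lookup 76.18.80.0: bits 01001100000100100101 walk d0:-→d1:-→d2:-→d3:-→d4:-→d5:-→d6:-→d7:-→d8:-→d9:-→d10:-→d11:-→d12:-→d13:-→d14:-→d15:-→d16:-→d17:-→d18:-→d19:-→d20:H5 -> H5
  lookup 201.176.113.12: bits 110010011011000001110001 walk d0:-→d1:-→d2:-→d3:-→d4:-→d5:-→d6:-→d7:-→d8:H6→d9:-→d10:-→d11:-→d12:-→d13:-→d14:-→d15:-→d16:H0→d17:-→d18:-→d19:-→d20:H0→d21:-→d22:-→d23:-→d24:H3 -> H3
  + 76.16.0.0/12 (H1) depth=12
  del 76.18.94.0/23 (clear depth 23)
  + 0.0.0.0/0 (H5) depth=0
  + 74.251.16.0/20 (H0) depth=20
  + 0.0.0.0/0 (H3) depth=0
  lookup 76.16.0.6: bits 01001100000100 walk d0:H3→d1:-→d2:-→d3:-→d4:-→d5:-→d6:-→d7:-→d8:-→d9:-→d10:-→d11:-→d12:H1→d13:-→d14:- -> H1
  lookup 76.18.94.26: bits 0100110000010010010111100 walk d0:H3→d1:-→d2:-→d3:-→d4:-→d5:-→d6:-→d7:-→d8:-→d9:-→d10:-→d11:-→d12:H1→d13:-→d14:-→d15:-→d16:-→d17:-→d18:-→d19:-→d20:H5→d21:-→d22:-→d23:-→d24:H1→d25:- -> H1
  + 201.176.113.207/32 (H7) depth=32
  lookup 201.176.113.207: bits 11001001101100000111000111001111 walk d0:H3→d1:-→d2:-→d3:-→d4:-→d5:-→d6:-→d7:-→d8:H6→d9:-→d10:-→d11:-→d12:-→d13:-→d14:-→d15:-→d16:H0→d17:-→d18:-→d19:-→d20:H0→d21:-→d22:-→d23:-→d24:H3→d25:-→d26:H0→d27:-→d28:H7→d29:-→d30:-→d31:-→d32:H7 -> H7
  + 76.18.94.121/32 (H1) depth=32
  lookup 201.176.113.221: bits 110010011011000001110001110 walk d0:H3→d1:-→d2:-→d3:-→d4:-→d5:-→d6:-→d7:-→d8:H6→d9:-→d10:-→d11:-→d12:-→d13:-→d14:-→d15:-→d16:H0→d17:-→d18:-→d19:-→d20:H0→d21:-→d22:-→d23:-→d24:H3→d25:-→d26:H0→d27:- -> H0

== LOOKUPS ==
["H5","H3","H1","H1","H7","H0"]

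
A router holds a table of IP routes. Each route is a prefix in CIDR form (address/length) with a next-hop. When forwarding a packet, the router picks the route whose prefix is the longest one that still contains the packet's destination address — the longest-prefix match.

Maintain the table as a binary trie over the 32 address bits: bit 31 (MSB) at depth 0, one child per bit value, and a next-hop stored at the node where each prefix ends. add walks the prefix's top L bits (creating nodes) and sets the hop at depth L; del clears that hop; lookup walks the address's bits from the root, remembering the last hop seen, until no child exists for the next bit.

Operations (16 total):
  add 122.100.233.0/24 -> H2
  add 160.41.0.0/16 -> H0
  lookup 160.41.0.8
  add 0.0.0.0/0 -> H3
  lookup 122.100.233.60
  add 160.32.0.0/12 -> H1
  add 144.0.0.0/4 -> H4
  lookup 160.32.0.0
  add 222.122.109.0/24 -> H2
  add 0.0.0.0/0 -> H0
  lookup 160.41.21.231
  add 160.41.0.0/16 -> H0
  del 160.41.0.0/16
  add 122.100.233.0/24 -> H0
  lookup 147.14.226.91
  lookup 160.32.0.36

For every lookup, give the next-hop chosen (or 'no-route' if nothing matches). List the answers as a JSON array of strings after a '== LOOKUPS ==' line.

Process each operation:
  add 122.100.233.0/24 -> H2 at depth 24
  add 160.41.0.0/16 -> H0 at depth 16
  lookup 160.41.0.8: bits 1010000000101001 walk d0:-→d1:-→d2:-→d3:-→d4:-→d5:-→d6:-→d7:-→d8:-→d9:-→d10:-→d11:-→d12:-→d13:-→d14:-→d15:-→d16:H0 -> H0
  add 0.0.0.0/0 -> H3 at depth 0
  lookup 122.100.233.60: bits 011110100110010011101001 walk d0:H3→d1:-→d2:-→d3:-→d4:-→d5:-→d6:-→d7:-→d8:-→d9:-→d10:-→d11:-→d12:-→d13:-→d14:-→d15:-→d16:-→d17:-→d18:-→d19:-→d20:-→d21:-→d22:-→d23:-→d24:H2 -> H2
  add 160.32.0.0/12 -> H1 at depth 12
  add 144.0.0.0/4 -> H4 at depth 4
  lookup 160.32.0.0: bits 101000000010 walk d0:H3→d1:-→d2:-→d3:-→d4:-→d5:-→d6:-→d7:-→d8:-→d9:-→d10:-→d11:-→d12:H1 -> H1
  add 222.122.109.0/24 -> H2 at depth 24
  add 0.0.0.0/0 -> H0 at depth 0
  lookup 160.41.21.231: bits 1010000000101001 walk d0:H0→d1:-→d2:-→d3:-→d4:-→d5:-→d6:-→d7:-→d8:-→d9:-→d10:-→d11:-→d12:H1→d13:-→d14:-→d15:-→d16:H0 -> H0
  add 160.41.0.0/16 -> H0 at depth 16
  del 160.41.0.0/16 (clear depth 16)
  add 122.100.233.0/24 -> H0 at depth 24
  lookup 147.14.226.91: bits 1001 walk d0:H0→d1:-→d2:-→d3:-→d4:H4 -> H4
  lookup 160.32.0.36: bits 101000000010 walk d0:H0→d1:-→d2:-→d3:-→d4:-→d5:-→d6:-→d7:-→d8:-→d9:-→d10:-→d11:-→d12:H1 -> H1

== LOOKUPS ==
["H0","H2","H1","H0","H4","H1"]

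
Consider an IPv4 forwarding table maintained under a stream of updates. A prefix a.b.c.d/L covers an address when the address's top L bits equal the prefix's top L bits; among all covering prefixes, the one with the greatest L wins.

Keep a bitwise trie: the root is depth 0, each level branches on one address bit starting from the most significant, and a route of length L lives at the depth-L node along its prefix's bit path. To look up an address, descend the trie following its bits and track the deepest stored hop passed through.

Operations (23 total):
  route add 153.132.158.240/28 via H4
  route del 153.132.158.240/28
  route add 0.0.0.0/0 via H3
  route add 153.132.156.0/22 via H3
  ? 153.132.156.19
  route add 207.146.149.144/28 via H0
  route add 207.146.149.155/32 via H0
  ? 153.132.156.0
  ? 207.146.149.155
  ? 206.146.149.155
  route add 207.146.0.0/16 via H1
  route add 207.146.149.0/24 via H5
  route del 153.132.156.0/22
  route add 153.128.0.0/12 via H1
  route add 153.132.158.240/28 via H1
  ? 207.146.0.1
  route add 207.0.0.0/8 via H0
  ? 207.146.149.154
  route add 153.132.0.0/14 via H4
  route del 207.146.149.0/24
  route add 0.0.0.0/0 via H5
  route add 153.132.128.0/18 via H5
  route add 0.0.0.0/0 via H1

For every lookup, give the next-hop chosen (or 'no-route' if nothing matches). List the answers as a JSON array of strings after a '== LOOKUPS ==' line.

Process each operation:
  add 153.132.158.240/28 -> H4 at depth 28
  del 153.132.158.240/28 (clear depth 28)
  add 0.0.0.0/0 -> H3 at depth 0
  add 153.132.156.0/22 -> H3 at depth 22
  ? 153.132.156.19  path d0:H3→d1:-→d2:-→d3:-→d4:-→d5:-→d6:-→d7:-→d8:-→d9:-→d10:-→d11:-→d12:-→d13:-→d14:-→d15:-→d16:-→d17:-→d18:-→d19:-→d20:-→d21:-→d22:H3  best=H3
  add 207.146.149.144/28 -> H0 at depth 28
  add 207.146.149.155/32 -> H0 at depth 32
  ? 153.132.156.0  path d0:H3→d1:-→d2:-→d3:-→d4:-→d5:-→d6:-→d7:-→d8:-→d9:-→d10:-→d11:-→d12:-→d13:-→d14:-→d15:-→d16:-→d17:-→d18:-→d19:-→d20:-→d21:-→d22:H3  best=H3
  ? 207.146.149.155  path d0:H3→d1:-→d2:-→d3:-→d4:-→d5:-→d6:-→d7:-→d8:-→d9:-→d10:-→d11:-→d12:-→d13:-→d14:-→d15:-→d16:-→d17:-→d18:-→d19:-→d20:-→d21:-→d22:-→d23:-→d24:-→d25:-→d26:-→d27:-→d28:H0→d29:-→d30:-→d31:-→d32:H0  best=H0
  ? 206.146.149.155  path d0:H3→d1:-→d2:-→d3:-→d4:-→d5:-→d6:-→d7:-  best=H3
  add 207.146.0.0/16 -> H1 at depth 16
  add 207.146.149.0/24 -> H5 at depth 24
  del 153.132.156.0/22 (clear depth 22)
  add 153.128.0.0/12 -> H1 at depth 12
  add 153.132.158.240/28 -> H1 at depth 28
  ? 207.146.0.1  path d0:H3→d1:-→d2:-→d3:-→d4:-→d5:-→d6:-→d7:-→d8:-→d9:-→d10:-→d11:-→d12:-→d13:-→d14:-→d15:-→d16:H1  best=H1
  add 207.0.0.0/8 -> H0 at depth 8
  ? 207.146.149.154  path d0:H3→d1:-→d2:-→d3:-→d4:-→d5:-→d6:-→d7:-→d8:H0→d9:-→d10:-→d11:-→d12:-→d13:-→d14:-→d15:-→d16:H1→d17:-→d18:-→d19:-→d20:-→d21:-→d22:-→d23:-→d24:H5→d25:-→d26:-→d27:-→d28:H0→d29:-→d30:-→d31:-  best=H0
  add 153.132.0.0/14 -> H4 at depth 14
  del 207.146.149.0/24 (clear depth 24)
  add 0.0.0.0/0 -> H5 at depth 0
  add 153.132.128.0/18 -> H5 at depth 18
  add 0.0.0.0/0 -> H1 at depth 0

== LOOKUPS ==
["H3","H3","H0","H3","H1","H0"]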